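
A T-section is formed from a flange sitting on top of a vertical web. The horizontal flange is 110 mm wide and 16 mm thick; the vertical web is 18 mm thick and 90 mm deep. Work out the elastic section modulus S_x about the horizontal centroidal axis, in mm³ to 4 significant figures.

Break the section into simple shapes (no overlaps), measuring from the bottom-left corner of the bounding box.
Flange: 110 × 16, A = 1 760 mm², y = 98 mm, Ī = 37546.7 mm⁴.
Web: 18 × 90, A = 1 620 mm², y = 45 mm, Ī = 1 093 500 mm⁴.
Centroid: ȳ = ΣA·y / ΣA = 72.5976 mm.
Transfer each piece to the horizontal centroidal axis using Ī + A·d² with d = y − 72.5976:
  flange: d = 25.4024 mm → contributes +1 173 240 mm⁴
  web: d = -27.5976 mm → contributes +2 327 340 mm⁴
Total I = 3 500 579 mm⁴.
Extreme fibre distance c = 72.5976 mm; S = I/c = 48218.9 mm³.

S_x ≈ 4.822 × 10⁴ mm³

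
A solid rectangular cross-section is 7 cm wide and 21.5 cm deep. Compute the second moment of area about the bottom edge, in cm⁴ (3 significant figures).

I_base ≈ 2.32 × 10⁴ cm⁴

The section: 7 × 21.5, A = 150.5 cm², y = 10.75 cm, Ī = 5797.4 cm⁴.
Transfer it to the base of the section using Ī + A·d² with d = y − 0:
  the section: d = 10.75 cm → contributes +23 190 cm⁴
Total I = 23 190 cm⁴.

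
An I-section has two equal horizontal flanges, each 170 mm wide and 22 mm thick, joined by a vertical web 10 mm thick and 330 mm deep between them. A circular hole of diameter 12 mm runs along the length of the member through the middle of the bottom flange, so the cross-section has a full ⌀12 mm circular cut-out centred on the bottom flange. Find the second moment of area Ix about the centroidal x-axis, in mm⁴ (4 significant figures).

Decompose the section into non-overlapping parts with the origin at the bottom-left of its bounding rectangle.
Bottom flange: 170 × 22, A = 3 740 mm², y = 11 mm, Ī = 150 847 mm⁴.
Web: 10 × 330, A = 3 300 mm², y = 187 mm, Ī = 29 947 500 mm⁴.
Top flange: 170 × 22, A = 3 740 mm², y = 363 mm, Ī = 150 847 mm⁴.
Hole (subtracted): ⌀12, A = 113.097 mm², y = 11 mm, Ī = 1017.88 mm⁴.
Centroid: ȳ = ΣA·y / ΣA = 188.866 mm.
Transfer each piece to the centroidal x-axis using Ī + A·d² with d = y − 188.866:
  bottom flange: d = -177.866 mm → contributes +118 470 747 mm⁴
  web: d = -1.86606 mm → contributes +29 958 991 mm⁴
  top flange: d = 174.134 mm → contributes +113 557 473 mm⁴
  hole: d = -177.866 mm → contributes −3 579 003 mm⁴
Total I = 258 408 208 mm⁴.

Ix ≈ 2.584 × 10⁸ mm⁴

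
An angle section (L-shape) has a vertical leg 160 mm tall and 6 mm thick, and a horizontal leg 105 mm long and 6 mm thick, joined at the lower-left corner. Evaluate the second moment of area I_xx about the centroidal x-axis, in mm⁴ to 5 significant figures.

Treat the section as a set of non-overlapping primitives; coordinates are from the bounding-box lower-left.
Vertical leg: 6 × 160, A = 960 mm², y = 80 mm, Ī = 2 048 000 mm⁴.
Horizontal leg (remainder): 99 × 6, A = 594 mm², y = 3 mm, Ī = 1 782 mm⁴.
Centroid: ȳ = ΣA·y / ΣA = 50.56757 mm.
Transfer each piece to the centroidal x-axis using Ī + A·d² with d = y − 50.56757:
  vertical leg: d = 29.43243 mm → contributes +2 879 617 mm⁴
  horizontal leg (remainder): d = -47.56757 mm → contributes +1 345 810 mm⁴
Total I = 4 225 427 mm⁴.

I_xx ≈ 4.2254 × 10⁶ mm⁴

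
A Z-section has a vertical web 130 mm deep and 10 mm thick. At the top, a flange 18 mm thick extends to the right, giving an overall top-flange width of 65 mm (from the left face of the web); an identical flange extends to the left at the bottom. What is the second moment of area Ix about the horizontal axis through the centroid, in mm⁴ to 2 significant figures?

Break the section into simple shapes (no overlaps), measuring from the bottom-left corner of the bounding box.
Web: 10 × 130, A = 1 300 mm², y = 65 mm, Ī = 1 830 833 mm⁴.
Top flange (beyond web): 55 × 18, A = 990 mm², y = 121 mm, Ī = 26 730 mm⁴.
Bottom flange (beyond web): 55 × 18, A = 990 mm², y = 9 mm, Ī = 26 730 mm⁴.
Centroid: ȳ = ΣA·y / ΣA = 65 mm.
Transfer each piece to the horizontal axis through the centroid using Ī + A·d² with d = y − 65:
  web: d = 0 mm → contributes +1 830 833 mm⁴
  top flange (beyond web): d = 56 mm → contributes +3 131 370 mm⁴
  bottom flange (beyond web): d = -56 mm → contributes +3 131 370 mm⁴
Total I = 8 093 573 mm⁴.

Ix ≈ 8.1 × 10⁶ mm⁴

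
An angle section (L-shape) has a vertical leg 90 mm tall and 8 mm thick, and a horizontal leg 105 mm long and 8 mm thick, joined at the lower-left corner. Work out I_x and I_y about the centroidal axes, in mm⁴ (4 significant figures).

Decompose the section into non-overlapping parts with the origin at the bottom-left of its bounding rectangle.
Vertical leg: 8 × 90, A = 720 mm², y = 45 mm, Ī = 486 000 mm⁴.
Horizontal leg (remainder): 97 × 8, A = 776 mm², y = 4 mm, Ī = 4138.67 mm⁴.
Centroid: ȳ = ΣA·y / ΣA = 23.7326 mm.
Transfer each piece to the centroidal x-axis using Ī + A·d² with d = y − 23.7326:
  vertical leg: d = 21.2674 mm → contributes +811 657 mm⁴
  horizontal leg (remainder): d = -19.7326 mm → contributes +306 295 mm⁴
Total I = 1 117 952 mm⁴.
For the y-axis: x̄ = 31.2326 mm.
Repeating about the centroidal y-axis gives I_y = 1 641 682 mm⁴.

I_x ≈ 1.118 × 10⁶ mm⁴, I_y ≈ 1.642 × 10⁶ mm⁴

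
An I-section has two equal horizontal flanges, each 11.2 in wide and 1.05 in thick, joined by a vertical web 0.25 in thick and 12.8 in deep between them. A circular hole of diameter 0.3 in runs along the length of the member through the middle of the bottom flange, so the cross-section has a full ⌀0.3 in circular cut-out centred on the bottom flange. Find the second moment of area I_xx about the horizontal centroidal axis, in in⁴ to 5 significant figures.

I_xx ≈ 1170.4 in⁴

Break the section into simple shapes (no overlaps), measuring from the bottom-left corner of the bounding box.
Bottom flange: 11.2 × 1.05, A = 11.76 in², y = 0.525 in, Ī = 1.08045 in⁴.
Web: 0.25 × 12.8, A = 3.2 in², y = 7.45 in, Ī = 43.69067 in⁴.
Top flange: 11.2 × 1.05, A = 11.76 in², y = 14.375 in, Ī = 1.08045 in⁴.
Hole (subtracted): ⌀0.3, A = 0.07068583 in², y = 0.525 in, Ī = 0.0003976078 in⁴.
Centroid: ȳ = ΣA·y / ΣA = 7.468368 in.
Transfer each piece to the horizontal centroidal axis using Ī + A·d² with d = y − 7.468368:
  bottom flange: d = -6.943368 in → contributes +568.0343 in⁴
  web: d = -0.01836818 in → contributes +43.69175 in⁴
  top flange: d = 6.906632 in → contributes +562.0508 in⁴
  hole: d = -6.943368 in → contributes −3.408187 in⁴
Total I = 1170.369 in⁴.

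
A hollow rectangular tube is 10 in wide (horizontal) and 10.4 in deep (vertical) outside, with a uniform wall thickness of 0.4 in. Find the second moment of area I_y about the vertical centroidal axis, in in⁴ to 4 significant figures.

Split into non-overlapping primitives; take the origin at the lower-left of the bounding box.
Outer rectangle: 10 × 10.4, A = 104 in², x = 5 in, Ī = 866.667 in⁴.
Inner void (subtracted): 9.2 × 9.6, A = 88.32 in², x = 5 in, Ī = 622.95 in⁴.
By symmetry the centroid is at mid-width, x̄ = 5 in.
All pieces are centred on the vertical centroidal axis, so I = ΣĪ (holes subtracted) = 243.716 in⁴.

I_y ≈ 243.7 in⁴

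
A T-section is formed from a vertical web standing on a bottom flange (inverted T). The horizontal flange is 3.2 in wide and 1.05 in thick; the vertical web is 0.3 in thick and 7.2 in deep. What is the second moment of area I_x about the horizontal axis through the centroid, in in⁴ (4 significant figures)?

Decompose the section into non-overlapping parts with the origin at the bottom-left of its bounding rectangle.
Flange: 3.2 × 1.05, A = 3.36 in², y = 0.525 in, Ī = 0.3087 in⁴.
Web: 0.3 × 7.2, A = 2.16 in², y = 4.65 in, Ī = 9.3312 in⁴.
Centroid: ȳ = ΣA·y / ΣA = 2.13913 in.
Transfer each piece to the horizontal axis through the centroid using Ī + A·d² with d = y − 2.13913:
  flange: d = -1.61413 in → contributes +9.0629 in⁴
  web: d = 2.51087 in → contributes +22.9488 in⁴
Total I = 32.0117 in⁴.

I_x ≈ 32.01 in⁴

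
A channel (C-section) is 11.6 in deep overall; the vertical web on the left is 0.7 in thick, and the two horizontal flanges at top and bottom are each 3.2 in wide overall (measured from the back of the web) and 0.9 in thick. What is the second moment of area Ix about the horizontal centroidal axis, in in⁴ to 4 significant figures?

Split into non-overlapping primitives; take the origin at the lower-left of the bounding box.
Web: 0.7 × 11.6, A = 8.12 in², y = 5.8 in, Ī = 91.0523 in⁴.
Top flange (beyond web): 2.5 × 0.9, A = 2.25 in², y = 11.15 in, Ī = 0.151875 in⁴.
Bottom flange (beyond web): 2.5 × 0.9, A = 2.25 in², y = 0.45 in, Ī = 0.151875 in⁴.
By symmetry the centroid is at mid-height, ȳ = 5.8 in.
Transfer each piece to the horizontal centroidal axis using Ī + A·d² with d = y − 5.8:
  web: d = 0 in → contributes +91.0523 in⁴
  top flange (beyond web): d = 5.35 in → contributes +64.5525 in⁴
  bottom flange (beyond web): d = -5.35 in → contributes +64.5525 in⁴
Total I = 220.157 in⁴.

Ix ≈ 220.2 in⁴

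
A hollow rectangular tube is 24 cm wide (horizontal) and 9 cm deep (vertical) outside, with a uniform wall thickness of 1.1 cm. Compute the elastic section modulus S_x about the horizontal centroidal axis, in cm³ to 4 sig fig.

Treat the section as a set of non-overlapping primitives; coordinates are from the bounding-box lower-left.
Outer rectangle: 24 × 9, A = 216 cm², y = 4.5 cm, Ī = 1 458 cm⁴.
Inner void (subtracted): 21.8 × 6.8, A = 148.24 cm², y = 4.5 cm, Ī = 571.218 cm⁴.
By symmetry the centroid is at mid-height, ȳ = 4.5 cm.
All pieces are centred on the horizontal centroidal axis, so I = ΣĪ (holes subtracted) = 886.782 cm⁴.
Extreme fibre distance c = 4.5 cm; S = I/c = 197.063 cm³.

S_x ≈ 197.1 cm³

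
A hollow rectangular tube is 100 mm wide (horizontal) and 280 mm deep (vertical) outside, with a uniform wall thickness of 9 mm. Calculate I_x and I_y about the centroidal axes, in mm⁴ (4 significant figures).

Split into non-overlapping primitives; take the origin at the lower-left of the bounding box.
Outer rectangle: 100 × 280, A = 28 000 mm², y = 140 mm, Ī = 182 933 333 mm⁴.
Inner void (subtracted): 82 × 262, A = 21 484 mm², y = 140 mm, Ī = 122 895 641 mm⁴.
By symmetry the centroid is at mid-height, ȳ = 140 mm.
All pieces are centred on the centroidal x-axis, so I = ΣĪ (holes subtracted) = 60 037 692 mm⁴.
Repeating about the centroidal y-axis gives I_y = 11 295 132 mm⁴.

I_x ≈ 6.004 × 10⁷ mm⁴, I_y ≈ 1.130 × 10⁷ mm⁴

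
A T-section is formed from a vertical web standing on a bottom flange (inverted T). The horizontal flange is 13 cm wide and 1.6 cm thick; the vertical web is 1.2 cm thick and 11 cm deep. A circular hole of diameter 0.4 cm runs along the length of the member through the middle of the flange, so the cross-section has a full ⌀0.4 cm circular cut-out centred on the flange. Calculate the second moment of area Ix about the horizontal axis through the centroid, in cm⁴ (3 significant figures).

Treat the section as a set of non-overlapping primitives; coordinates are from the bounding-box lower-left.
Flange: 13 × 1.6, A = 20.8 cm², y = 0.8 cm, Ī = 4.4373 cm⁴.
Web: 1.2 × 11, A = 13.2 cm², y = 7.1 cm, Ī = 133.1 cm⁴.
Hole (subtracted): ⌀0.4, A = 0.12566 cm², y = 0.8 cm, Ī = 0.0012566 cm⁴.
Centroid: ȳ = ΣA·y / ΣA = 3.255 cm.
Transfer each piece to the horizontal axis through the centroid using Ī + A·d² with d = y − 3.255:
  flange: d = -2.455 cm → contributes +129.79 cm⁴
  web: d = 3.845 cm → contributes +328.25 cm⁴
  hole: d = -2.455 cm → contributes −0.75861 cm⁴
Total I = 457.29 cm⁴.

Ix ≈ 457 cm⁴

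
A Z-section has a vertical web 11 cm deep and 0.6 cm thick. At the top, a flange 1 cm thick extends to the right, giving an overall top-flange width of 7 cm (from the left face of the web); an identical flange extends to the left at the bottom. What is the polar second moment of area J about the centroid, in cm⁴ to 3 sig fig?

Split into non-overlapping primitives; take the origin at the lower-left of the bounding box.
Web: 0.6 × 11, A = 6.6 cm², y = 5.5 cm, Ī = 66.55 cm⁴.
Top flange (beyond web): 6.4 × 1, A = 6.4 cm², y = 10.5 cm, Ī = 0.53333 cm⁴.
Bottom flange (beyond web): 6.4 × 1, A = 6.4 cm², y = 0.5 cm, Ī = 0.53333 cm⁴.
Centroid: ȳ = ΣA·y / ΣA = 5.5 cm.
Transfer each piece to the centroidal x-axis using Ī + A·d² with d = y − 5.5:
  web: d = 0 cm → contributes +66.55 cm⁴
  top flange (beyond web): d = 5 cm → contributes +160.53 cm⁴
  bottom flange (beyond web): d = -5 cm → contributes +160.53 cm⁴
Total I = 387.62 cm⁴.
For the y-axis: x̄ = 6.7 cm.
Repeating about the centroidal y-axis gives I_y = 200.69 cm⁴.
Polar second moment: J = I_x + I_y = 588.31 cm⁴.

J ≈ 588 cm⁴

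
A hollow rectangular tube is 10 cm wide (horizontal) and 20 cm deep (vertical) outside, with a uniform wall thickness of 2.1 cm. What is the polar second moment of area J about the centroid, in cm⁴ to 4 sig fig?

J ≈ 6170 cm⁴

Treat the section as a set of non-overlapping primitives; coordinates are from the bounding-box lower-left.
Outer rectangle: 10 × 20, A = 200 cm², y = 10 cm, Ī = 6666.67 cm⁴.
Inner void (subtracted): 5.8 × 15.8, A = 91.64 cm², y = 10 cm, Ī = 1906.42 cm⁴.
By symmetry the centroid is at mid-height, ȳ = 10 cm.
All pieces are centred on the centroidal x-axis, so I = ΣĪ (holes subtracted) = 4760.25 cm⁴.
Repeating about the centroidal y-axis gives I_y = 1409.77 cm⁴.
Polar second moment: J = I_x + I_y = 6170.02 cm⁴.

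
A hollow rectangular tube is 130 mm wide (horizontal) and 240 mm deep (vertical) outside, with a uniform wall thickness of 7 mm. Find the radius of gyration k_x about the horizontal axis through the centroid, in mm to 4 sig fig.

k_x ≈ 87.52 mm

Break the section into simple shapes (no overlaps), measuring from the bottom-left corner of the bounding box.
Outer rectangle: 130 × 240, A = 31 200 mm², y = 120 mm, Ī = 149 760 000 mm⁴.
Inner void (subtracted): 116 × 226, A = 26 216 mm², y = 120 mm, Ī = 111 584 035 mm⁴.
By symmetry the centroid is at mid-height, ȳ = 120 mm.
All pieces are centred on the horizontal axis through the centroid, so I = ΣĪ (holes subtracted) = 38 175 965 mm⁴.
Radius of gyration: k = √(I/A) = √(38 175 965 / 4 984) = 87.5197 mm.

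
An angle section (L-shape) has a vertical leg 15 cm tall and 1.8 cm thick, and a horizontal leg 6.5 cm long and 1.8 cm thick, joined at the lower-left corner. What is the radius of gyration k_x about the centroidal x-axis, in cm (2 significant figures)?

Break the section into simple shapes (no overlaps), measuring from the bottom-left corner of the bounding box.
Vertical leg: 1.8 × 15, A = 27 cm², y = 7.5 cm, Ī = 506.3 cm⁴.
Horizontal leg (remainder): 4.7 × 1.8, A = 8.46 cm², y = 0.9 cm, Ī = 2.284 cm⁴.
Centroid: ȳ = ΣA·y / ΣA = 5.925 cm.
Transfer each piece to the centroidal x-axis using Ī + A·d² with d = y − 5.925:
  vertical leg: d = 1.575 cm → contributes +573.2 cm⁴
  horizontal leg (remainder): d = -5.025 cm → contributes +215.9 cm⁴
Total I = 789.1 cm⁴.
Radius of gyration: k = √(I/A) = √(789.1 / 35.46) = 4.717 cm.

k_x ≈ 4.7 cm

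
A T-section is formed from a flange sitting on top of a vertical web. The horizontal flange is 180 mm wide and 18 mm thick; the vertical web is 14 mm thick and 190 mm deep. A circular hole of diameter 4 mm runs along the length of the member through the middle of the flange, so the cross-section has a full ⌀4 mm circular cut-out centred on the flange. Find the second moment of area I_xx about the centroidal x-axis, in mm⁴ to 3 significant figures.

I_xx ≈ 2.39 × 10⁷ mm⁴

Treat the section as a set of non-overlapping primitives; coordinates are from the bounding-box lower-left.
Flange: 180 × 18, A = 3 240 mm², y = 199 mm, Ī = 87 480 mm⁴.
Web: 14 × 190, A = 2 660 mm², y = 95 mm, Ī = 8 002 167 mm⁴.
Hole (subtracted): ⌀4, A = 12.566 mm², y = 199 mm, Ī = 12.566 mm⁴.
Centroid: ȳ = ΣA·y / ΣA = 152.01 mm.
Transfer each piece to the centroidal x-axis using Ī + A·d² with d = y − 152.01:
  flange: d = 46.988 mm → contributes +7 241 051 mm⁴
  web: d = -57.012 mm → contributes +16 648 081 mm⁴
  hole: d = 46.988 mm → contributes −27 758 mm⁴
Total I = 23 861 374 mm⁴.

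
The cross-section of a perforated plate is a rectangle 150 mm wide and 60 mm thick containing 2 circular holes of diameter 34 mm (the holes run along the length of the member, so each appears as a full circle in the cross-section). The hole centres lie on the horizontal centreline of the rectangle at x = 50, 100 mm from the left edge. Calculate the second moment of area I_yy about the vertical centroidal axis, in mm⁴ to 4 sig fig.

I_yy ≈ 1.561 × 10⁷ mm⁴

Break the section into simple shapes (no overlaps), measuring from the bottom-left corner of the bounding box.
Plate: 150 × 60, A = 9 000 mm², x = 75 mm, Ī = 16 875 000 mm⁴.
Hole 1 (subtracted): ⌀34, A = 907.92 mm², x = 50 mm, Ī = 65597.2 mm⁴.
Hole 2 (subtracted): ⌀34, A = 907.92 mm², x = 100 mm, Ī = 65597.2 mm⁴.
By symmetry the centroid is at mid-width, x̄ = 75 mm.
Transfer each piece to the vertical centroidal axis using Ī + A·d² with d = x − 75:
  plate: d = 0 mm → contributes +16 875 000 mm⁴
  hole 1: d = -25 mm → contributes −633 047 mm⁴
  hole 2: d = 25 mm → contributes −633 047 mm⁴
Total I = 15 608 905 mm⁴.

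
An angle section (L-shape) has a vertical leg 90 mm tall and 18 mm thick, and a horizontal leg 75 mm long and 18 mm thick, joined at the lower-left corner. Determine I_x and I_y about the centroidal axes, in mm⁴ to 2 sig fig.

Treat the section as a set of non-overlapping primitives; coordinates are from the bounding-box lower-left.
Vertical leg: 18 × 90, A = 1 620 mm², y = 45 mm, Ī = 1 093 500 mm⁴.
Horizontal leg (remainder): 57 × 18, A = 1 026 mm², y = 9 mm, Ī = 27 702 mm⁴.
Centroid: ȳ = ΣA·y / ΣA = 31.04 mm.
Transfer each piece to the centroidal x-axis using Ī + A·d² with d = y − 31.04:
  vertical leg: d = 13.96 mm → contributes +1 409 171 mm⁴
  horizontal leg (remainder): d = -22.04 mm → contributes +526 130 mm⁴
Total I = 1 935 302 mm⁴.
For the y-axis: x̄ = 23.54 mm.
Repeating about the centroidal y-axis gives I_y = 1 204 884 mm⁴.

I_x ≈ 1.9 × 10⁶ mm⁴, I_y ≈ 1.2 × 10⁶ mm⁴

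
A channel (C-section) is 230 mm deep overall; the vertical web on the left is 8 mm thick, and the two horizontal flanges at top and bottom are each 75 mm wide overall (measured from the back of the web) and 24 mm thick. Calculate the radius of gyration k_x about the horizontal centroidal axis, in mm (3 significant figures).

k_x ≈ 91.6 mm

Break the section into simple shapes (no overlaps), measuring from the bottom-left corner of the bounding box.
Web: 8 × 230, A = 1 840 mm², y = 115 mm, Ī = 8 111 333 mm⁴.
Top flange (beyond web): 67 × 24, A = 1 608 mm², y = 218 mm, Ī = 77 184 mm⁴.
Bottom flange (beyond web): 67 × 24, A = 1 608 mm², y = 12 mm, Ī = 77 184 mm⁴.
By symmetry the centroid is at mid-height, ȳ = 115 mm.
Transfer each piece to the horizontal centroidal axis using Ī + A·d² with d = y − 115:
  web: d = 0 mm → contributes +8 111 333 mm⁴
  top flange (beyond web): d = 103 mm → contributes +17 136 456 mm⁴
  bottom flange (beyond web): d = -103 mm → contributes +17 136 456 mm⁴
Total I = 42 384 245 mm⁴.
Radius of gyration: k = √(I/A) = √(42 384 245 / 5 056) = 91.559 mm.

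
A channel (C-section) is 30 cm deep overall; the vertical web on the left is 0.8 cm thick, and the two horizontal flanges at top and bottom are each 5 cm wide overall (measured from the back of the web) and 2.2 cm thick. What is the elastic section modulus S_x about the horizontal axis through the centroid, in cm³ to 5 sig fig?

S_x ≈ 358.53 cm³

Treat the section as a set of non-overlapping primitives; coordinates are from the bounding-box lower-left.
Web: 0.8 × 30, A = 24 cm², y = 15 cm, Ī = 1 800 cm⁴.
Top flange (beyond web): 4.2 × 2.2, A = 9.24 cm², y = 28.9 cm, Ī = 3.7268 cm⁴.
Bottom flange (beyond web): 4.2 × 2.2, A = 9.24 cm², y = 1.1 cm, Ī = 3.7268 cm⁴.
By symmetry the centroid is at mid-height, ȳ = 15 cm.
Transfer each piece to the horizontal axis through the centroid using Ī + A·d² with d = y − 15:
  web: d = 0 cm → contributes +1 800 cm⁴
  top flange (beyond web): d = 13.9 cm → contributes +1788.987 cm⁴
  bottom flange (beyond web): d = -13.9 cm → contributes +1788.987 cm⁴
Total I = 5377.974 cm⁴.
Extreme fibre distance c = 15 cm; S = I/c = 358.5316 cm³.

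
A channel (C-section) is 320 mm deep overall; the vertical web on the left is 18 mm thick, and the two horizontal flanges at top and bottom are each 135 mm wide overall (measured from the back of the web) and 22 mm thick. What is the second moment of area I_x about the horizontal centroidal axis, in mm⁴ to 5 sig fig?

Split into non-overlapping primitives; take the origin at the lower-left of the bounding box.
Web: 18 × 320, A = 5 760 mm², y = 160 mm, Ī = 49 152 000 mm⁴.
Top flange (beyond web): 117 × 22, A = 2 574 mm², y = 309 mm, Ī = 103 818 mm⁴.
Bottom flange (beyond web): 117 × 22, A = 2 574 mm², y = 11 mm, Ī = 103 818 mm⁴.
By symmetry the centroid is at mid-height, ȳ = 160 mm.
Transfer each piece to the horizontal centroidal axis using Ī + A·d² with d = y − 160:
  web: d = 0 mm → contributes +49 152 000 mm⁴
  top flange (beyond web): d = 149 mm → contributes +57 249 192 mm⁴
  bottom flange (beyond web): d = -149 mm → contributes +57 249 192 mm⁴
Total I = 163 650 384 mm⁴.

I_x ≈ 1.6365 × 10⁸ mm⁴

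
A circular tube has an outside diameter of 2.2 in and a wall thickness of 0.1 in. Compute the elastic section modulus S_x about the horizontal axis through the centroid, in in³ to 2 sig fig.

Break the section into simple shapes (no overlaps), measuring from the bottom-left corner of the bounding box.
Outer circle: ⌀2.2, A = 3.801 in², y = 1.1 in, Ī = 1.15 in⁴.
Bore (subtracted): ⌀2, A = 3.142 in², y = 1.1 in, Ī = 0.7854 in⁴.
By symmetry the centroid is at mid-height, ȳ = 1.1 in.
All pieces are centred on the horizontal axis through the centroid, so I = ΣĪ (holes subtracted) = 0.3645 in⁴.
Extreme fibre distance c = 1.1 in; S = I/c = 0.3314 in³.

S_x ≈ 0.33 in³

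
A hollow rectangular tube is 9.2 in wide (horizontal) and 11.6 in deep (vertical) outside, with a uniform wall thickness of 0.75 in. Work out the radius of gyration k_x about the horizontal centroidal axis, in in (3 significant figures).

k_x ≈ 4.30 in

Split into non-overlapping primitives; take the origin at the lower-left of the bounding box.
Outer rectangle: 9.2 × 11.6, A = 106.72 in², y = 5.8 in, Ī = 1196.7 in⁴.
Inner void (subtracted): 7.7 × 10.1, A = 77.77 in², y = 5.8 in, Ī = 661.11 in⁴.
By symmetry the centroid is at mid-height, ȳ = 5.8 in.
All pieces are centred on the horizontal centroidal axis, so I = ΣĪ (holes subtracted) = 535.58 in⁴.
Radius of gyration: k = √(I/A) = √(535.58 / 28.95) = 4.3012 in.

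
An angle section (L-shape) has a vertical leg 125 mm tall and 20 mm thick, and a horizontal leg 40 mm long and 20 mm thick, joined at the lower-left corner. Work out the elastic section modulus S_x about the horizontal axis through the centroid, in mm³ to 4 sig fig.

Break the section into simple shapes (no overlaps), measuring from the bottom-left corner of the bounding box.
Vertical leg: 20 × 125, A = 2 500 mm², y = 62.5 mm, Ī = 3 255 208 mm⁴.
Horizontal leg (remainder): 20 × 20, A = 400 mm², y = 10 mm, Ī = 13333.3 mm⁴.
Centroid: ȳ = ΣA·y / ΣA = 55.2586 mm.
Transfer each piece to the horizontal axis through the centroid using Ī + A·d² with d = y − 55.2586:
  vertical leg: d = 7.24138 mm → contributes +3 386 302 mm⁴
  horizontal leg (remainder): d = -45.2586 mm → contributes +832 670 mm⁴
Total I = 4 218 973 mm⁴.
Extreme fibre distance c = 69.7414 mm; S = I/c = 60494.5 mm³.

S_x ≈ 6.049 × 10⁴ mm³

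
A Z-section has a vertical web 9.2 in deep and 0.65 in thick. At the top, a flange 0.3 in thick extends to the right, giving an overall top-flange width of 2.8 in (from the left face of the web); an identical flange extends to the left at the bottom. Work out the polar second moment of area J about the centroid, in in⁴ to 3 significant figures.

Break the section into simple shapes (no overlaps), measuring from the bottom-left corner of the bounding box.
Web: 0.65 × 9.2, A = 5.98 in², y = 4.6 in, Ī = 42.179 in⁴.
Top flange (beyond web): 2.15 × 0.3, A = 0.645 in², y = 9.05 in, Ī = 0.0048375 in⁴.
Bottom flange (beyond web): 2.15 × 0.3, A = 0.645 in², y = 0.15 in, Ī = 0.0048375 in⁴.
Centroid: ȳ = ΣA·y / ΣA = 4.6 in.
Transfer each piece to the centroidal x-axis using Ī + A·d² with d = y − 4.6:
  web: d = 0 in → contributes +42.179 in⁴
  top flange (beyond web): d = 4.45 in → contributes +12.777 in⁴
  bottom flange (beyond web): d = -4.45 in → contributes +12.777 in⁴
Total I = 67.734 in⁴.
For the y-axis: x̄ = 2.475 in.
Repeating about the centroidal y-axis gives I_y = 3.2359 in⁴.
Polar second moment: J = I_x + I_y = 70.97 in⁴.

J ≈ 71.0 in⁴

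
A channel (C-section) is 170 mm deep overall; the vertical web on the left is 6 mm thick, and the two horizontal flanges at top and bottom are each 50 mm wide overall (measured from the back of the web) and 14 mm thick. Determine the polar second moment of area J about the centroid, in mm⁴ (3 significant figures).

Break the section into simple shapes (no overlaps), measuring from the bottom-left corner of the bounding box.
Web: 6 × 170, A = 1 020 mm², y = 85 mm, Ī = 2 456 500 mm⁴.
Top flange (beyond web): 44 × 14, A = 616 mm², y = 163 mm, Ī = 10 061 mm⁴.
Bottom flange (beyond web): 44 × 14, A = 616 mm², y = 7 mm, Ī = 10 061 mm⁴.
By symmetry the centroid is at mid-height, ȳ = 85 mm.
Transfer each piece to the centroidal x-axis using Ī + A·d² with d = y − 85:
  web: d = 0 mm → contributes +2 456 500 mm⁴
  top flange (beyond web): d = 78 mm → contributes +3 757 805 mm⁴
  bottom flange (beyond web): d = -78 mm → contributes +3 757 805 mm⁴
Total I = 9 972 111 mm⁴.
For the y-axis: x̄ = 16.677 mm.
Repeating about the centroidal y-axis gives I_y = 550 579 mm⁴.
Polar second moment: J = I_x + I_y = 10 522 690 mm⁴.

J ≈ 1.05 × 10⁷ mm⁴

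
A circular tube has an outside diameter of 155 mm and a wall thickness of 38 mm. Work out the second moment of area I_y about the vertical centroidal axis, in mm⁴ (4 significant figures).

I_y ≈ 2.642 × 10⁷ mm⁴

Decompose the section into non-overlapping parts with the origin at the bottom-left of its bounding rectangle.
Outer circle: ⌀155, A = 18869.2 mm², x = 77.5 mm, Ī = 28 333 269 mm⁴.
Bore (subtracted): ⌀79, A = 4901.67 mm², x = 77.5 mm, Ī = 1 911 958 mm⁴.
By symmetry the centroid is at mid-width, x̄ = 77.5 mm.
All pieces are centred on the vertical centroidal axis, so I = ΣĪ (holes subtracted) = 26 421 312 mm⁴.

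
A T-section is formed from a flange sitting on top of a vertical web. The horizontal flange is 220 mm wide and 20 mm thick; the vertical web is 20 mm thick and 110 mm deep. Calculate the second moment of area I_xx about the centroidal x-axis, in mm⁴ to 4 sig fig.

I_xx ≈ 8.562 × 10⁶ mm⁴

Treat the section as a set of non-overlapping primitives; coordinates are from the bounding-box lower-left.
Flange: 220 × 20, A = 4 400 mm², y = 120 mm, Ī = 146 667 mm⁴.
Web: 20 × 110, A = 2 200 mm², y = 55 mm, Ī = 2 218 333 mm⁴.
Centroid: ȳ = ΣA·y / ΣA = 98.3333 mm.
Transfer each piece to the centroidal x-axis using Ī + A·d² with d = y − 98.3333:
  flange: d = 21.6667 mm → contributes +2 212 222 mm⁴
  web: d = -43.3333 mm → contributes +6 349 444 mm⁴
Total I = 8 561 667 mm⁴.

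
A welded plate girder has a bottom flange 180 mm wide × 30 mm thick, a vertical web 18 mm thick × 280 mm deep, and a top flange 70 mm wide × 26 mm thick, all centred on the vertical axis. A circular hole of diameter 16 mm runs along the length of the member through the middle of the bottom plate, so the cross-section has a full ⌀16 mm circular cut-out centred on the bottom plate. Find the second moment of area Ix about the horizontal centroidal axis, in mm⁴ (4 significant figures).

Break the section into simple shapes (no overlaps), measuring from the bottom-left corner of the bounding box.
Bottom plate: 180 × 30, A = 5 400 mm², y = 15 mm, Ī = 405 000 mm⁴.
Web plate: 18 × 280, A = 5 040 mm², y = 170 mm, Ī = 32 928 000 mm⁴.
Top plate: 70 × 26, A = 1 820 mm², y = 323 mm, Ī = 102 527 mm⁴.
Hole (subtracted): ⌀16, A = 201.062 mm², y = 15 mm, Ī = 3216.99 mm⁴.
Centroid: ȳ = ΣA·y / ΣA = 126.267 mm.
Transfer each piece to the horizontal centroidal axis using Ī + A·d² with d = y − 126.267:
  bottom plate: d = -111.267 mm → contributes +67 258 679 mm⁴
  web plate: d = 43.7332 mm → contributes +42 567 448 mm⁴
  top plate: d = 196.733 mm → contributes +70 543 687 mm⁴
  hole: d = -111.267 mm → contributes −2 492 426 mm⁴
Total I = 177 877 387 mm⁴.

Ix ≈ 1.779 × 10⁸ mm⁴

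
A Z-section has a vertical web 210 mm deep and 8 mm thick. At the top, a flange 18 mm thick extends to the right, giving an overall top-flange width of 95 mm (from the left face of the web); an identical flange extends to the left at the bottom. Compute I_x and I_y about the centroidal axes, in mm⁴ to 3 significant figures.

Treat the section as a set of non-overlapping primitives; coordinates are from the bounding-box lower-left.
Web: 8 × 210, A = 1 680 mm², y = 105 mm, Ī = 6 174 000 mm⁴.
Top flange (beyond web): 87 × 18, A = 1 566 mm², y = 201 mm, Ī = 42 282 mm⁴.
Bottom flange (beyond web): 87 × 18, A = 1 566 mm², y = 9 mm, Ī = 42 282 mm⁴.
Centroid: ȳ = ΣA·y / ΣA = 105 mm.
Transfer each piece to the centroidal x-axis using Ī + A·d² with d = y − 105:
  web: d = 0 mm → contributes +6 174 000 mm⁴
  top flange (beyond web): d = 96 mm → contributes +14 474 538 mm⁴
  bottom flange (beyond web): d = -96 mm → contributes +14 474 538 mm⁴
Total I = 35 123 076 mm⁴.
For the y-axis: x̄ = 91 mm.
Repeating about the centroidal y-axis gives I_y = 9 051 044 mm⁴.

I_x ≈ 3.51 × 10⁷ mm⁴, I_y ≈ 9.05 × 10⁶ mm⁴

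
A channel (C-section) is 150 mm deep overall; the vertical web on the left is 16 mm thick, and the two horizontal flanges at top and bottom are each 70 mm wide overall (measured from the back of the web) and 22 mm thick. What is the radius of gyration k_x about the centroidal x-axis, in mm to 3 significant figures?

k_x ≈ 54.8 mm

Break the section into simple shapes (no overlaps), measuring from the bottom-left corner of the bounding box.
Web: 16 × 150, A = 2 400 mm², y = 75 mm, Ī = 4 500 000 mm⁴.
Top flange (beyond web): 54 × 22, A = 1 188 mm², y = 139 mm, Ī = 47 916 mm⁴.
Bottom flange (beyond web): 54 × 22, A = 1 188 mm², y = 11 mm, Ī = 47 916 mm⁴.
By symmetry the centroid is at mid-height, ȳ = 75 mm.
Transfer each piece to the centroidal x-axis using Ī + A·d² with d = y − 75:
  web: d = 0 mm → contributes +4 500 000 mm⁴
  top flange (beyond web): d = 64 mm → contributes +4 913 964 mm⁴
  bottom flange (beyond web): d = -64 mm → contributes +4 913 964 mm⁴
Total I = 14 327 928 mm⁴.
Radius of gyration: k = √(I/A) = √(14 327 928 / 4 776) = 54.772 mm.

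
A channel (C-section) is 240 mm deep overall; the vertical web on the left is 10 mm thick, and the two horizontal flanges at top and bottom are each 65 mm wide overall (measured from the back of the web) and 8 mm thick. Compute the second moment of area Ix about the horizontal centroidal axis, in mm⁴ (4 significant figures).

Ix ≈ 2.337 × 10⁷ mm⁴

Decompose the section into non-overlapping parts with the origin at the bottom-left of its bounding rectangle.
Web: 10 × 240, A = 2 400 mm², y = 120 mm, Ī = 11 520 000 mm⁴.
Top flange (beyond web): 55 × 8, A = 440 mm², y = 236 mm, Ī = 2346.67 mm⁴.
Bottom flange (beyond web): 55 × 8, A = 440 mm², y = 4 mm, Ī = 2346.67 mm⁴.
By symmetry the centroid is at mid-height, ȳ = 120 mm.
Transfer each piece to the horizontal centroidal axis using Ī + A·d² with d = y − 120:
  web: d = 0 mm → contributes +11 520 000 mm⁴
  top flange (beyond web): d = 116 mm → contributes +5 922 987 mm⁴
  bottom flange (beyond web): d = -116 mm → contributes +5 922 987 mm⁴
Total I = 23 365 973 mm⁴.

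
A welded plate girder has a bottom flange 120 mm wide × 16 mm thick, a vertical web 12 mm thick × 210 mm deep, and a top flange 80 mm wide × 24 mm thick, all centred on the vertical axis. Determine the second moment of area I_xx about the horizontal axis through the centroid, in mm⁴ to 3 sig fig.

I_xx ≈ 6.02 × 10⁷ mm⁴

Treat the section as a set of non-overlapping primitives; coordinates are from the bounding-box lower-left.
Bottom plate: 120 × 16, A = 1 920 mm², y = 8 mm, Ī = 40 960 mm⁴.
Web plate: 12 × 210, A = 2 520 mm², y = 121 mm, Ī = 9 261 000 mm⁴.
Top plate: 80 × 24, A = 1 920 mm², y = 238 mm, Ī = 92 160 mm⁴.
Centroid: ȳ = ΣA·y / ΣA = 122.21 mm.
Transfer each piece to the horizontal axis through the centroid using Ī + A·d² with d = y − 122.21:
  bottom plate: d = -114.21 mm → contributes +25 084 219 mm⁴
  web plate: d = -1.2075 mm → contributes +9 264 675 mm⁴
  top plate: d = 115.79 mm → contributes +25 835 313 mm⁴
Total I = 60 184 206 mm⁴.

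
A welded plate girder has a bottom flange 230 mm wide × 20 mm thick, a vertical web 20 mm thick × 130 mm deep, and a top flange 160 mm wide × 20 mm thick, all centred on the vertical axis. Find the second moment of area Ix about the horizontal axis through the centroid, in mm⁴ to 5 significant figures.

Break the section into simple shapes (no overlaps), measuring from the bottom-left corner of the bounding box.
Bottom plate: 230 × 20, A = 4 600 mm², y = 10 mm, Ī = 153333.3 mm⁴.
Web plate: 20 × 130, A = 2 600 mm², y = 85 mm, Ī = 3 661 667 mm⁴.
Top plate: 160 × 20, A = 3 200 mm², y = 160 mm, Ī = 106666.7 mm⁴.
Centroid: ȳ = ΣA·y / ΣA = 74.90385 mm.
Transfer each piece to the horizontal axis through the centroid using Ī + A·d² with d = y − 74.90385:
  bottom plate: d = -64.90385 mm → contributes +19 530 876 mm⁴
  web plate: d = 10.09615 mm → contributes +3 926 691 mm⁴
  top plate: d = 85.09615 mm → contributes +23 279 004 mm⁴
Total I = 46 736 571 mm⁴.

Ix ≈ 4.6737 × 10⁷ mm⁴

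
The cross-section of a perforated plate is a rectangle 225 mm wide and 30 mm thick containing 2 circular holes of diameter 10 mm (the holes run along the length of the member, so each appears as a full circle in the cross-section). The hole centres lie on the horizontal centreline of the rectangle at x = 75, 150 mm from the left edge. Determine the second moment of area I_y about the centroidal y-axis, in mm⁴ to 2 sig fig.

I_y ≈ 2.8 × 10⁷ mm⁴

Break the section into simple shapes (no overlaps), measuring from the bottom-left corner of the bounding box.
Plate: 225 × 30, A = 6 750 mm², x = 112.5 mm, Ī = 28 476 563 mm⁴.
Hole 1 (subtracted): ⌀10, A = 78.54 mm², x = 75 mm, Ī = 490.9 mm⁴.
Hole 2 (subtracted): ⌀10, A = 78.54 mm², x = 150 mm, Ī = 490.9 mm⁴.
By symmetry the centroid is at mid-width, x̄ = 112.5 mm.
Transfer each piece to the centroidal y-axis using Ī + A·d² with d = x − 112.5:
  plate: d = 0 mm → contributes +28 476 563 mm⁴
  hole 1: d = -37.5 mm → contributes −110 937 mm⁴
  hole 2: d = 37.5 mm → contributes −110 937 mm⁴
Total I = 28 254 688 mm⁴.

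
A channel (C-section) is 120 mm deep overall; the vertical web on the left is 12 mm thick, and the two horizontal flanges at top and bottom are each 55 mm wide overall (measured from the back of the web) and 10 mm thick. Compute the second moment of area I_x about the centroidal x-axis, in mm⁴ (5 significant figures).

Split into non-overlapping primitives; take the origin at the lower-left of the bounding box.
Web: 12 × 120, A = 1 440 mm², y = 60 mm, Ī = 1 728 000 mm⁴.
Top flange (beyond web): 43 × 10, A = 430 mm², y = 115 mm, Ī = 3583.333 mm⁴.
Bottom flange (beyond web): 43 × 10, A = 430 mm², y = 5 mm, Ī = 3583.333 mm⁴.
By symmetry the centroid is at mid-height, ȳ = 60 mm.
Transfer each piece to the centroidal x-axis using Ī + A·d² with d = y − 60:
  web: d = 0 mm → contributes +1 728 000 mm⁴
  top flange (beyond web): d = 55 mm → contributes +1 304 333 mm⁴
  bottom flange (beyond web): d = -55 mm → contributes +1 304 333 mm⁴
Total I = 4 336 667 mm⁴.

I_x ≈ 4.3367 × 10⁶ mm⁴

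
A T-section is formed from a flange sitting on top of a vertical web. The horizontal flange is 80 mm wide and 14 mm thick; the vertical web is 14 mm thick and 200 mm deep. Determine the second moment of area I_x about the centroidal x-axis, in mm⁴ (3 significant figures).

Break the section into simple shapes (no overlaps), measuring from the bottom-left corner of the bounding box.
Flange: 80 × 14, A = 1 120 mm², y = 207 mm, Ī = 18 293 mm⁴.
Web: 14 × 200, A = 2 800 mm², y = 100 mm, Ī = 9 333 333 mm⁴.
Centroid: ȳ = ΣA·y / ΣA = 130.57 mm.
Transfer each piece to the centroidal x-axis using Ī + A·d² with d = y − 130.57:
  flange: d = 76.429 mm → contributes +6 560 579 mm⁴
  web: d = -30.571 mm → contributes +11 950 248 mm⁴
Total I = 18 510 827 mm⁴.

I_x ≈ 1.85 × 10⁷ mm⁴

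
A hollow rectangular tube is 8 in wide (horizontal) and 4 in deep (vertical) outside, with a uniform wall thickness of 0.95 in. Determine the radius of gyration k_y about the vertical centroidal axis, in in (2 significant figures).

k_y ≈ 2.6 in

Break the section into simple shapes (no overlaps), measuring from the bottom-left corner of the bounding box.
Outer rectangle: 8 × 4, A = 32 in², x = 4 in, Ī = 170.7 in⁴.
Inner void (subtracted): 6.1 × 2.1, A = 12.81 in², x = 4 in, Ī = 39.72 in⁴.
By symmetry the centroid is at mid-width, x̄ = 4 in.
All pieces are centred on the vertical centroidal axis, so I = ΣĪ (holes subtracted) = 130.9 in⁴.
Radius of gyration: k = √(I/A) = √(130.9 / 19.19) = 2.612 in.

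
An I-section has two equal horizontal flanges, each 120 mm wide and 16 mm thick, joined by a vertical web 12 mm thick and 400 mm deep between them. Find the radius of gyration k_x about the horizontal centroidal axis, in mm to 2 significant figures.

Break the section into simple shapes (no overlaps), measuring from the bottom-left corner of the bounding box.
Bottom flange: 120 × 16, A = 1 920 mm², y = 8 mm, Ī = 40 960 mm⁴.
Web: 12 × 400, A = 4 800 mm², y = 216 mm, Ī = 64 000 000 mm⁴.
Top flange: 120 × 16, A = 1 920 mm², y = 424 mm, Ī = 40 960 mm⁴.
By symmetry the centroid is at mid-height, ȳ = 216 mm.
Transfer each piece to the horizontal centroidal axis using Ī + A·d² with d = y − 216:
  bottom flange: d = -208 mm → contributes +83 107 840 mm⁴
  web: d = 0 mm → contributes +64 000 000 mm⁴
  top flange: d = 208 mm → contributes +83 107 840 mm⁴
Total I = 230 215 680 mm⁴.
Radius of gyration: k = √(I/A) = √(230 215 680 / 8 640) = 163.2 mm.

k_x ≈ 160 mm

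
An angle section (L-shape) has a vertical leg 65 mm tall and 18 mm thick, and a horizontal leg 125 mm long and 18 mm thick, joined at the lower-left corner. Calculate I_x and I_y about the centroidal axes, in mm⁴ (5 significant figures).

Split into non-overlapping primitives; take the origin at the lower-left of the bounding box.
Vertical leg: 18 × 65, A = 1 170 mm², y = 32.5 mm, Ī = 411937.5 mm⁴.
Horizontal leg (remainder): 107 × 18, A = 1 926 mm², y = 9 mm, Ī = 52 002 mm⁴.
Centroid: ȳ = ΣA·y / ΣA = 17.88081 mm.
Transfer each piece to the centroidal x-axis using Ī + A·d² with d = y − 17.88081:
  vertical leg: d = 14.61919 mm → contributes +661990.6 mm⁴
  horizontal leg (remainder): d = -8.880814 mm → contributes +203903.4 mm⁴
Total I = 865 894 mm⁴.
For the y-axis: x̄ = 47.88081 mm.
Repeating about the centroidal y-axis gives I_y = 4 712 314 mm⁴.

I_x ≈ 8.6589 × 10⁵ mm⁴, I_y ≈ 4.7123 × 10⁶ mm⁴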